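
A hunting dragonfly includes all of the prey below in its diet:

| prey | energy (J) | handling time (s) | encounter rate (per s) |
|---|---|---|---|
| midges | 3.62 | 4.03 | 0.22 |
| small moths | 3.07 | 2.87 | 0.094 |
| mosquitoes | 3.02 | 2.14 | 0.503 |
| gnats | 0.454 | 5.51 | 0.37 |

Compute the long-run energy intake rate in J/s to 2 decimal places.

R = Σλ_iE_i / (1 + Σλ_ih_i)
Numerator: 0.22×3.62 + 0.094×3.07 + 0.503×3.02 + 0.37×0.454 = 2.772
Denominator: 1 + 0.22×4.03 + 0.094×2.87 + 0.503×2.14 + 0.37×5.51 = 5.272
R = 2.772/5.272 = 0.5259 J/s

0.53 J/s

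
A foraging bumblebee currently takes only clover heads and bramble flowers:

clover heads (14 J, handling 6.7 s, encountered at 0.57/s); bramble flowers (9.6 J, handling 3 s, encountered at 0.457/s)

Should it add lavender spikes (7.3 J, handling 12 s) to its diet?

No

Current rate: (0.57×14 + 0.457×9.6)/(1 + 0.57×6.7 + 0.457×3) = 1.998 J/s.
lavender spikes: E/h = 7.3/12 = 0.6083 J/s.
0.6083 < 1.998, so adding lavender spikes would lower the average — exclude it.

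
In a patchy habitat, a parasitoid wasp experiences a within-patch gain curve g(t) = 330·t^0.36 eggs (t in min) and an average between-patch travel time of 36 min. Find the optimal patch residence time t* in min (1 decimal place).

20.2 min

By the marginal value theorem, leave when the instantaneous gain rate g'(t) equals the habitat-wide average g(t)/(T + t).
g'(t) = 0.36·330·t^-0.64. Setting 0.36·330·t^-0.64 = 330·t^0.36/(36+t) gives 0.36(36+t) = t, so 0.64·t = 0.36×36.
t* = 0.36×36/0.64 = 20.25 min.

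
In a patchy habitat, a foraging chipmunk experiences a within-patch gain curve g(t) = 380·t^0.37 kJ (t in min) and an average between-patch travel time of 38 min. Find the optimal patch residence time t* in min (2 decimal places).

Maximise g(t)/(T+t): set derivative to zero → g'(t)(T+t) = g(t).
g'(t) = 0.37·380·t^-0.63. Setting 0.37·380·t^-0.63 = 380·t^0.37/(38+t) gives 0.37(38+t) = t, so 0.63·t = 0.37×38.
t* = 0.37×38/0.63 = 22.32 min.

22.32 min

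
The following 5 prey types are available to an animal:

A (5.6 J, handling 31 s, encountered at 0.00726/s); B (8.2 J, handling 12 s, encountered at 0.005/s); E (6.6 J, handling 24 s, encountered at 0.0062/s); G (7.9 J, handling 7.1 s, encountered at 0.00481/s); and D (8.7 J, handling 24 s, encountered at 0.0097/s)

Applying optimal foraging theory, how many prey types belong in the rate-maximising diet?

Rank by E/h (J/s): G 1.11, B 0.683, D 0.362, E 0.275, A 0.181. Include each in turn until the next type's E/h falls below the running intake rate.
Rate on top 1: 0.03674. B: 0.683 > 0.03674 → include.
Rate on top 2: 0.0722. D: 0.362 > 0.0722 → include.
Rate on top 3: 0.1231. E: 0.275 > 0.1231 → include.
Rate on top 4: 0.1384. A: 0.181 > 0.1384 → include.
Optimal diet: G, B, D, E, A — 5 of 5 types.

5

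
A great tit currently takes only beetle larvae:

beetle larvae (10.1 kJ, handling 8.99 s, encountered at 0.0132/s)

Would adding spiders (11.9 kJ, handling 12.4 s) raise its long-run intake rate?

Current rate: (0.0132×10.1)/(1 + 0.0132×8.99) = 0.1192 kJ/s.
spiders: E/h = 11.9/12.4 = 0.9597 kJ/s.
0.9597 > 0.1192, so adding spiders raises the average — include it.

Yes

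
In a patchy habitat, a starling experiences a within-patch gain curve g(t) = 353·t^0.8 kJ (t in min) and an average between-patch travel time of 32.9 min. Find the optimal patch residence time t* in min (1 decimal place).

131.6 min

Maximise g(t)/(T+t): set derivative to zero → g'(t)(T+t) = g(t).
g'(t) = 0.8·353·t^-0.2. Setting 0.8·353·t^-0.2 = 353·t^0.8/(32.9+t) gives 0.8(32.9+t) = t, so 0.20·t = 0.8×32.9.
t* = 0.8×32.9/0.20 = 131.6 min.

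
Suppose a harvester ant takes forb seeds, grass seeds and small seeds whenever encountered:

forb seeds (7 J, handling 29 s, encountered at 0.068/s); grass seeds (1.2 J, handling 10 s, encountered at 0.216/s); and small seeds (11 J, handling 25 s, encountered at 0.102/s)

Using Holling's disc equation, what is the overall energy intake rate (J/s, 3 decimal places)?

R = Σλ_iE_i / (1 + Σλ_ih_i)
Numerator: 0.068×7 + 0.216×1.2 + 0.102×11 = 1.857
Denominator: 1 + 0.068×29 + 0.216×10 + 0.102×25 = 7.682
R = 1.857/7.682 = 0.2418 J/s

0.242 J/s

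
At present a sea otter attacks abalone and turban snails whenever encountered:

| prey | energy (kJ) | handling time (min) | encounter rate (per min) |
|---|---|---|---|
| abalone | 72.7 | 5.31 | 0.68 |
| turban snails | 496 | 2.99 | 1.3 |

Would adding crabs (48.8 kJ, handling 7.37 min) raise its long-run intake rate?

No

Intake rate on the current diet: R = (0.68×72.7 + 1.3×496) / (1 + 0.68×5.31 + 1.3×2.99) = 694.2/8.498 = 81.7 kJ/min.
Profitability of crabs: 48.8/7.37 = 6.621 kJ/min.
6.621 < 81.7, so adding crabs would lower the average — exclude it.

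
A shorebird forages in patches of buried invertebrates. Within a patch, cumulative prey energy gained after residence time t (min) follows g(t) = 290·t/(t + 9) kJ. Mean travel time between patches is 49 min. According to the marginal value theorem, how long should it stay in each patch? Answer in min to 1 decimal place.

Optimal t* satisfies g'(t*) = g(t*)/(T + t*).
g'(t) = 290·9/(t + 9)². Setting 290·9/(t+9)² = 290t/[(t+9)(49+t)] gives 9(49+t) = t(t+9), so t² = 9×49 = 441.
t* = √441 = 21 min.

21.0 min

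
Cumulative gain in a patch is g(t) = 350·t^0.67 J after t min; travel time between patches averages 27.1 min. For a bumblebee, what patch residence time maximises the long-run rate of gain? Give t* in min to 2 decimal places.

By the marginal value theorem, leave when the instantaneous gain rate g'(t) equals the habitat-wide average g(t)/(T + t).
g'(t) = 0.67·350·t^-0.33. Setting 0.67·350·t^-0.33 = 350·t^0.67/(27.1+t) gives 0.67(27.1+t) = t, so 0.33·t = 0.67×27.1.
t* = 0.67×27.1/0.33 = 55.02 min.

55.02 min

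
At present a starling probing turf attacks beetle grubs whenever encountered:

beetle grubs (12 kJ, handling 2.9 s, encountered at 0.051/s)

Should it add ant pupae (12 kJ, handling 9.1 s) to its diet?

Yes

Current rate: (0.051×12)/(1 + 0.051×2.9) = 0.5331 kJ/s.
ant pupae: E/h = 12/9.1 = 1.319 kJ/s.
1.319 > 0.5331, so adding ant pupae raises the average — include it.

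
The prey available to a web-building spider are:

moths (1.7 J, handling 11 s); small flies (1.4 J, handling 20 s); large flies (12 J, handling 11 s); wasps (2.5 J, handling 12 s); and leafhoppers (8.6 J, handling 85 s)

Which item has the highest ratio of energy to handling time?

In descending order of E/h:
large flies: 12/11 = 1.09 J/s
wasps: 2.5/12 = 0.208 J/s
moths: 1.7/11 = 0.155 J/s
leafhoppers: 8.6/85 = 0.101 J/s
small flies: 1.4/20 = 0.07 J/s

large flies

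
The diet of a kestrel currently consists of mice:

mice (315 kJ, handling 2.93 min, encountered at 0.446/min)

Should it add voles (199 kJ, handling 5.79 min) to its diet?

No

Current rate: (0.446×315)/(1 + 0.446×2.93) = 60.9 kJ/min.
Profitability of voles: 199/5.79 = 34.37 kJ/min.
Since 34.37 < R, time spent handling voles is better spent searching.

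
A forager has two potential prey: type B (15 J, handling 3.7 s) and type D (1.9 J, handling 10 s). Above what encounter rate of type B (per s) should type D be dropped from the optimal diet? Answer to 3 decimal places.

0.013 per s

The zero-one rule: include type D iff E₂/h₂ > λE₁/(1+λh₁). Equality gives the switch point.
λE₁h₂ = E₂ + λE₂h₁ ⇒ λ = E₂/(E₁h₂ − E₂h₁) = 1.9/(150 − 7.03) = 0.01329 per s.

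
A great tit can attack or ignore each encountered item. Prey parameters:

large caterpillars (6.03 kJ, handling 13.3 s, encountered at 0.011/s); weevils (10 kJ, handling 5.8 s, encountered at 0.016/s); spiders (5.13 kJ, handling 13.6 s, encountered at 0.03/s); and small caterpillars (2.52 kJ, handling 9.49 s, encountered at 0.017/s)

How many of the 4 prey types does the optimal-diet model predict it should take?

Rank by E/h (kJ/s): weevils 1.72, large caterpillars 0.453, spiders 0.377, small caterpillars 0.266. Include each in turn until the next type's E/h falls below the running intake rate.
Rate on top 1: 0.1464. large caterpillars: 0.453 > 0.1464 → include.
Rate on top 2: 0.1827. spiders: 0.377 > 0.1827 → include.
Rate on top 3: 0.2308. small caterpillars: 0.266 > 0.2308 → include.
Optimal diet: weevils, large caterpillars, spiders, small caterpillars — 4 of 4 types.

4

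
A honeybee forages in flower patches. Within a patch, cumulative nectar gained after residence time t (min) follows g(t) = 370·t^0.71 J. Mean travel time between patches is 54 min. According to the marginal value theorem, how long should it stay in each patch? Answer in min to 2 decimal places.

132.21 min

By the marginal value theorem, leave when the instantaneous gain rate g'(t) equals the habitat-wide average g(t)/(T + t).
g'(t) = 0.71·370·t^-0.29. Setting 0.71·370·t^-0.29 = 370·t^0.71/(54+t) gives 0.71(54+t) = t, so 0.29·t = 0.71×54.
t* = 0.71×54/0.29 = 132.2 min.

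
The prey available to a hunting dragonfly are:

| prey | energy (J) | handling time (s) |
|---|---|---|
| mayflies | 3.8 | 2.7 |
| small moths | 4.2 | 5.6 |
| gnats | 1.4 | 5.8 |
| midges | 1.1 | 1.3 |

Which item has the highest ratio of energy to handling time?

In descending order of E/h:
mayflies: 3.8/2.7 = 1.41 J/s
midges: 1.1/1.3 = 0.846 J/s
small moths: 4.2/5.6 = 0.75 J/s
gnats: 1.4/5.8 = 0.241 J/s

mayflies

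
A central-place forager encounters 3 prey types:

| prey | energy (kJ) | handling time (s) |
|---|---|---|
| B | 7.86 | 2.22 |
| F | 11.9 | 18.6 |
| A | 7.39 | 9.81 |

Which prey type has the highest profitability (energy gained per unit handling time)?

B

In descending order of E/h:
B: 7.86/2.22 = 3.54 kJ/s
A: 7.39/9.81 = 0.753 kJ/s
F: 11.9/18.6 = 0.64 kJ/s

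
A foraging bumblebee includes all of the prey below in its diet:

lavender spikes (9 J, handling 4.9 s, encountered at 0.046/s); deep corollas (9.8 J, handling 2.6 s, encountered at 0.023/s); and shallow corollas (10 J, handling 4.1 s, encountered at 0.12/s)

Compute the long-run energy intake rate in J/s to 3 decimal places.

R = Σλ_iE_i / (1 + Σλ_ih_i)
Numerator: 0.046×9 + 0.023×9.8 + 0.12×10 = 1.839
Denominator: 1 + 0.046×4.9 + 0.023×2.6 + 0.12×4.1 = 1.777
R = 1.839/1.777 = 1.035 J/s

1.035 J/s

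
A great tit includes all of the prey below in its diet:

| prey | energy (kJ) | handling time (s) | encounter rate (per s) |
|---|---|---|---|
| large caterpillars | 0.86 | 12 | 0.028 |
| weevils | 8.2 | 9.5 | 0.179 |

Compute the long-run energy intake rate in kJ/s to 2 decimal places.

R = (0.028×0.86 + 0.179×8.2) / (1 + 0.028×12 + 0.179×9.5) = 1.492/3.036 = 0.4913 kJ/s.

0.49 kJ/s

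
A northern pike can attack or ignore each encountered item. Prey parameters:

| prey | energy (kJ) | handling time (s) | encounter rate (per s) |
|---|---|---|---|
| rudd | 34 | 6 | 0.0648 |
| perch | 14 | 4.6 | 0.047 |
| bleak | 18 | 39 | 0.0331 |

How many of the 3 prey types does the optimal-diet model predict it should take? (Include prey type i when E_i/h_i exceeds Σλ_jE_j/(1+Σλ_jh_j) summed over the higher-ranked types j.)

2

Rank by E/h (kJ/s): rudd 5.67, perch 3.04, bleak 0.462. Include each in turn until the next type's E/h falls below the running intake rate.
Rate on top 1: 1.586. perch: 3.04 > 1.586 → include.
Rate on top 2: 1.783. bleak: 0.462 < 1.783 → exclude; stop.
Optimal diet: rudd, perch — 2 of 3 types.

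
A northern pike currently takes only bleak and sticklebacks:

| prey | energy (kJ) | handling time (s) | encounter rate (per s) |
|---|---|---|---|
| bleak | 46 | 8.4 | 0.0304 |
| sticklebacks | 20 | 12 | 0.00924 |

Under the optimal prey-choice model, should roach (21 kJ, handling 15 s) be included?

Yes

Current rate: (0.0304×46 + 0.00924×20)/(1 + 0.0304×8.4 + 0.00924×12) = 1.159 kJ/s.
Profitability of roach: 21/15 = 1.4 kJ/s.
Since 1.4 > R, including roach increases the long-run rate.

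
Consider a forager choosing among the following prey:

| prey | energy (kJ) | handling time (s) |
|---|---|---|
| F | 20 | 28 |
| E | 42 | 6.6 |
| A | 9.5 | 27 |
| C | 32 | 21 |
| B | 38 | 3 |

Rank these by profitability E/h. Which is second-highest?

E

Profitability E/h (kJ/s): F = 20/28 = 0.714, E = 42/6.6 = 6.36, A = 9.5/27 = 0.352, C = 32/21 = 1.52, B = 38/3 = 12.7.
Ranked: B > E > C > F > A.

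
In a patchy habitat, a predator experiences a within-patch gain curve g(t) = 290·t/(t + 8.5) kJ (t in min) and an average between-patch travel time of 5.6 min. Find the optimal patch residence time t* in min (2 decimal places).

Maximise g(t)/(T+t): set derivative to zero → g'(t)(T+t) = g(t).
g'(t) = 290·8.5/(t + 8.5)². Setting 290·8.5/(t+8.5)² = 290t/[(t+8.5)(5.6+t)] gives 8.5(5.6+t) = t(t+8.5), so t² = 8.5×5.6 = 47.6.
t* = √47.6 = 6.899 min.

6.90 min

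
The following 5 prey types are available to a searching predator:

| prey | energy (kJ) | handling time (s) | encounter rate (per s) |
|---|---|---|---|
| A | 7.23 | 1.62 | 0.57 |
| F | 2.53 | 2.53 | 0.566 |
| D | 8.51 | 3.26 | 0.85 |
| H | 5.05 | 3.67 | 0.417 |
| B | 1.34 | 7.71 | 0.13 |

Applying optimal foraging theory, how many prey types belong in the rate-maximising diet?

2

E/h in descending order: A 4.46, D 2.61, H 1.38, F 1, B 0.174 kJ/s. The optimal diet is the largest prefix of this list for which every included type satisfies E_i/h_i > R on the types above it.
Rate on top 1: 2.143. D: 2.61 > 2.143 → include.
Rate on top 2: 2.419. H: 1.38 < 2.419 → exclude; stop.
Optimal diet: A, D — 2 of 5 types.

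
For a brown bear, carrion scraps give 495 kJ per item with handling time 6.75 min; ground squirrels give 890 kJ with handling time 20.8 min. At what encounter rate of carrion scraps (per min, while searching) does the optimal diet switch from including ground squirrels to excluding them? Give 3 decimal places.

At the threshold, the rate on carrion scraps alone equals the profitability of ground squirrels: λ·495/(1 + λ·6.75) = 890/20.8 = 42.79.
Rearranging, λ(495 − 42.79×6.75) = 42.79, so λ = 42.79/206.2 = 0.2075 per min.

0.208 per min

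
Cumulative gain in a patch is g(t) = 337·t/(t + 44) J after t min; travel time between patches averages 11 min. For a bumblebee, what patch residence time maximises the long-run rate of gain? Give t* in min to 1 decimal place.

Maximise g(t)/(T+t): set derivative to zero → g'(t)(T+t) = g(t).
g'(t) = 337·44/(t + 44)². Setting 337·44/(t+44)² = 337t/[(t+44)(11+t)] gives 44(11+t) = t(t+44), so t² = 44×11 = 484.
t* = √484 = 22 min.

22.0 min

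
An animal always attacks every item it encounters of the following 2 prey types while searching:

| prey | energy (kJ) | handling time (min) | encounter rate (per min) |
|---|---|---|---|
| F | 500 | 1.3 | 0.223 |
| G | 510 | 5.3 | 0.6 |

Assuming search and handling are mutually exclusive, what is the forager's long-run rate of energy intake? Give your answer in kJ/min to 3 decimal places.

93.403 kJ/min

R = (0.223×500 + 0.6×510) / (1 + 0.223×1.3 + 0.6×5.3) = 417.5/4.47 = 93.4 kJ/min.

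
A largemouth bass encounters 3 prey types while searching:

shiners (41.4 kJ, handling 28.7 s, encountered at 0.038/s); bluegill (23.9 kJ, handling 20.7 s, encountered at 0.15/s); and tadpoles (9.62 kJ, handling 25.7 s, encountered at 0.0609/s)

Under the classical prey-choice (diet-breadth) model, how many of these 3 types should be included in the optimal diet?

Profitabilities (E/h, kJ/s): shiners 1.44, bluegill 1.15, tadpoles 0.374. Add prey in this order while the next type's profitability exceeds the intake rate on those already taken.
Rate on top 1: 0.7525. bluegill: 1.15 > 0.7525 → include.
Rate on top 2: 0.9928. tadpoles: 0.374 < 0.9928 → exclude; stop.
Optimal diet: shiners, bluegill — 2 of 3 types.

2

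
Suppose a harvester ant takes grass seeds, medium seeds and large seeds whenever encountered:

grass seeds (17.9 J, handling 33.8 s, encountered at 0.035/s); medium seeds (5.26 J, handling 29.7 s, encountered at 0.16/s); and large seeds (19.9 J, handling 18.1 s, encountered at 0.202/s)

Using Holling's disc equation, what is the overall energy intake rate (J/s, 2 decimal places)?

R = (0.035×17.9 + 0.16×5.26 + 0.202×19.9) / (1 + 0.035×33.8 + 0.16×29.7 + 0.202×18.1) = 5.488/10.59 = 0.5182 J/s.

0.52 J/s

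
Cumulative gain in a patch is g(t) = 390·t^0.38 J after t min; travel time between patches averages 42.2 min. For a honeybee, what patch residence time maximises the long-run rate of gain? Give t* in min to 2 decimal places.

25.86 min

By the marginal value theorem, leave when the instantaneous gain rate g'(t) equals the habitat-wide average g(t)/(T + t).
g'(t) = 0.38·390·t^-0.62. Setting 0.38·390·t^-0.62 = 390·t^0.38/(42.2+t) gives 0.38(42.2+t) = t, so 0.62·t = 0.38×42.2.
t* = 0.38×42.2/0.62 = 25.86 min.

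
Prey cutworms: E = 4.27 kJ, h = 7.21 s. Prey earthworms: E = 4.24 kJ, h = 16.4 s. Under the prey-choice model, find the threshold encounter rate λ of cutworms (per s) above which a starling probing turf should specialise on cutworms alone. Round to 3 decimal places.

At the threshold, the rate on cutworms alone equals the profitability of earthworms: λ·4.27/(1 + λ·7.21) = 4.24/16.4 = 0.2585.
Rearranging, λ(4.27 − 0.2585×7.21) = 0.2585, so λ = 0.2585/2.406 = 0.1075 per s.

0.107 per s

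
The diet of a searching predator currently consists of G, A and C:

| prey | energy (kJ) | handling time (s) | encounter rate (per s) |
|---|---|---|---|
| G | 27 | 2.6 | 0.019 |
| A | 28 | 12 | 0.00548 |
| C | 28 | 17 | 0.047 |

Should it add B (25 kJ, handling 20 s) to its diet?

On G, A and C alone, R = ΣλE/(1+Σλh) = 1.982/1.914 = 1.036 kJ/s.
Profitability of B: 25/20 = 1.25 kJ/s.
Since 1.25 > R, including B increases the long-run rate.

Yes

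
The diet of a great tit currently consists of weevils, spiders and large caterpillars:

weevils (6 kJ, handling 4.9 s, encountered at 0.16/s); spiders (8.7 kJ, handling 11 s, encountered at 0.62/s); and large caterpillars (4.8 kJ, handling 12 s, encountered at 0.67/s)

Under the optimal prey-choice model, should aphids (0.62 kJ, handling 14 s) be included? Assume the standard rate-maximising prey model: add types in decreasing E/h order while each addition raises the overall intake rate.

Intake rate on the current diet: R = (0.16×6 + 0.62×8.7 + 0.67×4.8) / (1 + 0.16×4.9 + 0.62×11 + 0.67×12) = 9.57/16.64 = 0.575 kJ/s.
aphids: E/h = 0.62/14 = 0.04429 kJ/s.
Since 0.04429 < R, time spent handling aphids is better spent searching.

No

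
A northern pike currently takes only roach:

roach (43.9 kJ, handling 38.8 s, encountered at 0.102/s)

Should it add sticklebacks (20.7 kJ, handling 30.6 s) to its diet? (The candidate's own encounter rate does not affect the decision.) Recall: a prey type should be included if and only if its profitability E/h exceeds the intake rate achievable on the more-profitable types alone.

No

Current rate: (0.102×43.9)/(1 + 0.102×38.8) = 0.9032 kJ/s.
sticklebacks: E/h = 20.7/30.6 = 0.6765 kJ/s.
0.6765 < 0.9032, so adding sticklebacks would lower the average — exclude it.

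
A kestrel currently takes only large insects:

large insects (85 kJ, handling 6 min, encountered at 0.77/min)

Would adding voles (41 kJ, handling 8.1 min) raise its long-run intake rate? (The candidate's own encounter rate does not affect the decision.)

No

Intake rate on the current diet: R = (0.77×85) / (1 + 0.77×6) = 65.45/5.62 = 11.65 kJ/min.
Profitability of voles: 41/8.1 = 5.062 kJ/min.
Since 5.062 < R, time spent handling voles is better spent searching.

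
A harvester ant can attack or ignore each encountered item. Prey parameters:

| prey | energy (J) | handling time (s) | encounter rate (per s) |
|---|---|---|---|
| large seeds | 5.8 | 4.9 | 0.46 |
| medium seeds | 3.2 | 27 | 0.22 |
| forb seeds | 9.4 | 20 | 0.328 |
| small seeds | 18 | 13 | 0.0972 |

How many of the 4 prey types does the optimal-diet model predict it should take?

E/h in descending order: small seeds 1.38, large seeds 1.18, forb seeds 0.47, medium seeds 0.119 J/s. The optimal diet is the largest prefix of this list for which every included type satisfies E_i/h_i > R on the types above it.
Rate on top 1: 0.7729. large seeds: 1.18 > 0.7729 → include.
Rate on top 2: 0.9779. forb seeds: 0.47 < 0.9779 → exclude; stop.
Optimal diet: small seeds, large seeds — 2 of 4 types.

2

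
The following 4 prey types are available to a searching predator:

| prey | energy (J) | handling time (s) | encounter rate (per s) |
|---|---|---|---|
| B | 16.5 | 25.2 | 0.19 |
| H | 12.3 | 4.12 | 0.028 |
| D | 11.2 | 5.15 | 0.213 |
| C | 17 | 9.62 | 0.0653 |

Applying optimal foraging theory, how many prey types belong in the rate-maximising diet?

3

Profitabilities (E/h, J/s): H 2.99, D 2.17, C 1.77, B 0.655. Add prey in this order while the next type's profitability exceeds the intake rate on those already taken.
Rate on top 1: 0.3088. D: 2.17 > 0.3088 → include.
Rate on top 2: 1.234. C: 1.77 > 1.234 → include.
Rate on top 3: 1.352. B: 0.655 < 1.352 → exclude; stop.
Optimal diet: H, D, C — 3 of 4 types.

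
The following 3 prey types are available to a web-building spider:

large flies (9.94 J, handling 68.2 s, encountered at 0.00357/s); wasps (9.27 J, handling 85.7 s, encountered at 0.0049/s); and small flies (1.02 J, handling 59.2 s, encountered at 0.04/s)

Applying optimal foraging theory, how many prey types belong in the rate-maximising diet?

Rank by E/h (J/s): large flies 0.146, wasps 0.108, small flies 0.0172. Include each in turn until the next type's E/h falls below the running intake rate.
Rate on top 1: 0.02854. wasps: 0.108 > 0.02854 → include.
Rate on top 2: 0.04864. small flies: 0.0172 < 0.04864 → exclude; stop.
Optimal diet: large flies, wasps — 2 of 3 types.

2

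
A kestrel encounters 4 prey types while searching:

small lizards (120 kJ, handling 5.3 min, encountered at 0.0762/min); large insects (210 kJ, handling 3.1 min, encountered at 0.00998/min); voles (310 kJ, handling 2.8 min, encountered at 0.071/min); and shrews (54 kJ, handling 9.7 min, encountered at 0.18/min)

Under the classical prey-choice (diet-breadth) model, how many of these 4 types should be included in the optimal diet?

E/h in descending order: voles 111, large insects 67.7, small lizards 22.6, shrews 5.57 kJ/min. The optimal diet is the largest prefix of this list for which every included type satisfies E_i/h_i > R on the types above it.
Rate on top 1: 18.36. large insects: 67.7 > 18.36 → include.
Rate on top 2: 19.6. small lizards: 22.6 > 19.6 → include.
Rate on top 3: 20.35. shrews: 5.57 < 20.35 → exclude; stop.
Optimal diet: voles, large insects, small lizards — 3 of 4 types.

3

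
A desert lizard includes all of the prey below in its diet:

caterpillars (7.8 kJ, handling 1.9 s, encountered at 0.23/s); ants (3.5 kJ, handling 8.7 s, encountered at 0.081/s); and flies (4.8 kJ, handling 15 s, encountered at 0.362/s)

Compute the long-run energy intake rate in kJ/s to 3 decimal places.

0.504 kJ/s

Energy encountered per unit search time: 0.23×7.8 + 0.081×3.5 + 0.362×4.8 = 3.815 kJ/s.
Handling time per unit search time: 0.23×1.9 + 0.081×8.7 + 0.362×15 = 6.572.
Rate = 3.815/(1 + 6.572) = 0.5039 kJ/s.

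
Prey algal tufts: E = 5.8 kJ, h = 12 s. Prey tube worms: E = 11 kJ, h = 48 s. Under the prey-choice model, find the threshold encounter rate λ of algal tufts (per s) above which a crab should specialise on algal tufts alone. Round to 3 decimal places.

At the threshold, the rate on algal tufts alone equals the profitability of tube worms: λ·5.8/(1 + λ·12) = 11/48 = 0.2292.
Rearranging, λ(5.8 − 0.2292×12) = 0.2292, so λ = 0.2292/3.05 = 0.07514 per s.

0.075 per s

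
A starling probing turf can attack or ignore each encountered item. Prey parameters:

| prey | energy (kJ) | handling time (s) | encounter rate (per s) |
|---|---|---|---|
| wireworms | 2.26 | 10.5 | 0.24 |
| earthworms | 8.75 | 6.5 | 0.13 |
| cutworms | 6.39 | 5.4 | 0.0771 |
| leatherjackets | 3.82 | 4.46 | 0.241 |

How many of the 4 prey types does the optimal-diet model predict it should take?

3

Profitabilities (E/h, kJ/s): earthworms 1.35, cutworms 1.18, leatherjackets 0.857, wireworms 0.215. Add prey in this order while the next type's profitability exceeds the intake rate on those already taken.
Rate on top 1: 0.6165. cutworms: 1.18 > 0.6165 → include.
Rate on top 2: 0.7209. leatherjackets: 0.857 > 0.7209 → include.
Rate on top 3: 0.7646. wireworms: 0.215 < 0.7646 → exclude; stop.
Optimal diet: earthworms, cutworms, leatherjackets — 3 of 4 types.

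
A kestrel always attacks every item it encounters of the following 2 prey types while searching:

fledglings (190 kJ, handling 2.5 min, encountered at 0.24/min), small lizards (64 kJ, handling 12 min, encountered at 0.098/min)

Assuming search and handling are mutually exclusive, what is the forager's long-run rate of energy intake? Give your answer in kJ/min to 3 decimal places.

18.686 kJ/min

Energy encountered per unit search time: 0.24×190 + 0.098×64 = 51.87 kJ/min.
Handling time per unit search time: 0.24×2.5 + 0.098×12 = 1.776.
Rate = 51.87/(1 + 1.776) = 18.69 kJ/min.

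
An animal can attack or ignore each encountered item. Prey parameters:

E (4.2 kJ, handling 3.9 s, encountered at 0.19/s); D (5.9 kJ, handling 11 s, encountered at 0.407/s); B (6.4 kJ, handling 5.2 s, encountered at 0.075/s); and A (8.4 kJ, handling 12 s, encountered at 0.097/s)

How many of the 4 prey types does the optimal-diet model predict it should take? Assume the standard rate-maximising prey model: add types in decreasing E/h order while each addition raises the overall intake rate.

Rank by E/h (kJ/s): B 1.23, E 1.08, A 0.7, D 0.536. Include each in turn until the next type's E/h falls below the running intake rate.
Rate on top 1: 0.3453. E: 1.08 > 0.3453 → include.
Rate on top 2: 0.5997. A: 0.7 > 0.5997 → include.
Rate on top 3: 0.6351. D: 0.536 < 0.6351 → exclude; stop.
Optimal diet: B, E, A — 3 of 4 types.

3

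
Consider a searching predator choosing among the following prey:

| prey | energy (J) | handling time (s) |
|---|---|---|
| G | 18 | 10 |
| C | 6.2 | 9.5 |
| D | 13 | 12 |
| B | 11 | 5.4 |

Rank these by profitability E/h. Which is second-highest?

G

Profitability E/h (J/s): G = 18/10 = 1.8, C = 6.2/9.5 = 0.653, D = 13/12 = 1.08, B = 11/5.4 = 2.04.
Ranked: B > G > D > C.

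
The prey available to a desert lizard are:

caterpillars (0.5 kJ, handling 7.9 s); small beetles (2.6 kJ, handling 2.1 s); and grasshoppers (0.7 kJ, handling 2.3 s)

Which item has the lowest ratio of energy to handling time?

caterpillars

Profitability E/h (kJ/s): caterpillars = 0.5/7.9 = 0.0633, small beetles = 2.6/2.1 = 1.24, grasshoppers = 0.7/2.3 = 0.304.
Ranked: small beetles > grasshoppers > caterpillars.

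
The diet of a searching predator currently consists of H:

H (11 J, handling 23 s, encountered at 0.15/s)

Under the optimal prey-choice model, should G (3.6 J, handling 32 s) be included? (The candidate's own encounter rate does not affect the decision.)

On H alone, R = ΣλE/(1+Σλh) = 1.65/4.45 = 0.3708 J/s.
Profitability of G: 3.6/32 = 0.1125 J/s.
0.1125 < 0.3708, so adding G would lower the average — exclude it.

No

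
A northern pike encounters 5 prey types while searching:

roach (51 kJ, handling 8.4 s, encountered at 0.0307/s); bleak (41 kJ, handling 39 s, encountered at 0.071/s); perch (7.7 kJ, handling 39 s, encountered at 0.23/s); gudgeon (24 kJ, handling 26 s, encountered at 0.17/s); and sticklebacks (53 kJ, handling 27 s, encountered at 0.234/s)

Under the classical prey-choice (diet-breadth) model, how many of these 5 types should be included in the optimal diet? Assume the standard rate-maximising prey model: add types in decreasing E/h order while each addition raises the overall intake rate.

Rank by E/h (kJ/s): roach 6.07, sticklebacks 1.96, bleak 1.05, gudgeon 0.923, perch 0.197. Include each in turn until the next type's E/h falls below the running intake rate.
Rate on top 1: 1.245. sticklebacks: 1.96 > 1.245 → include.
Rate on top 2: 1.844. bleak: 1.05 < 1.844 → exclude; stop.
Optimal diet: roach, sticklebacks — 2 of 5 types.

2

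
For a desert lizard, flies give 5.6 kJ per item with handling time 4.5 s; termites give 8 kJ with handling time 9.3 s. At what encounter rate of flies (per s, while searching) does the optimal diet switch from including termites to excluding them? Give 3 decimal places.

0.498 per s

At the threshold, the rate on flies alone equals the profitability of termites: λ·5.6/(1 + λ·4.5) = 8/9.3 = 0.8602.
Rearranging, λ(5.6 − 0.8602×4.5) = 0.8602, so λ = 0.8602/1.729 = 0.4975 per s.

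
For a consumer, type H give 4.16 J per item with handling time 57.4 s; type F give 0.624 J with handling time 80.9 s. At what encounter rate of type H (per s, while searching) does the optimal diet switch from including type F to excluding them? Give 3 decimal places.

0.002 per s

Drop type F once their profitability E₂/h₂ falls below the rate achievable on type H alone: E₂/h₂ = λE₁/(1 + λh₁).
Solve for λ: λE₁h₂ = E₂(1 + λh₁) → λ(E₁h₂ − E₂h₁) = E₂ → λ = E₂/(E₁h₂ − E₂h₁).
λ = 0.624/(4.16×80.9 − 0.624×57.4) = 0.624/300.7 = 0.002075 per s.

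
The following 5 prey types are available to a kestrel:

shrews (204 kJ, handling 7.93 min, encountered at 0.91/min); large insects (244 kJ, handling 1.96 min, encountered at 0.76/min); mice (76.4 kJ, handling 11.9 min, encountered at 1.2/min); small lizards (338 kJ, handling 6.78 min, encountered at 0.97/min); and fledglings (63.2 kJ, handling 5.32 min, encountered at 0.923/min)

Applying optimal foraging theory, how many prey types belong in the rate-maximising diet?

E/h in descending order: large insects 124, small lizards 49.9, shrews 25.7, fledglings 11.9, mice 6.42 kJ/min. The optimal diet is the largest prefix of this list for which every included type satisfies E_i/h_i > R on the types above it.
Rate on top 1: 74.49. small lizards: 49.9 < 74.49 → exclude; stop.
Optimal diet: large insects — 1 of 5 types.

1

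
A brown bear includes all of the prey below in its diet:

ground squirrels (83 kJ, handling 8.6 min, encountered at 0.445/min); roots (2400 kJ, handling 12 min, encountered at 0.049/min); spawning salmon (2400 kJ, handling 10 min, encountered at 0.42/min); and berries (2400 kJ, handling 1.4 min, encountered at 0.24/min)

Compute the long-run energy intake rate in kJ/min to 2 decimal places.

R = (0.445×83 + 0.049×2400 + 0.42×2400 + 0.24×2400) / (1 + 0.445×8.6 + 0.049×12 + 0.42×10 + 0.24×1.4) = 1739/9.951 = 174.7 kJ/min.

174.71 kJ/min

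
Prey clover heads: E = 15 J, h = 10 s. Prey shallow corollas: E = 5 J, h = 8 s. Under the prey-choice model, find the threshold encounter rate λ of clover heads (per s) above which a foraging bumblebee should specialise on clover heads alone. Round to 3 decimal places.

The zero-one rule: include shallow corollas iff E₂/h₂ > λE₁/(1+λh₁). Equality gives the switch point.
λE₁h₂ = E₂ + λE₂h₁ ⇒ λ = E₂/(E₁h₂ − E₂h₁) = 5/(120 − 50) = 0.07143 per s.

0.071 per s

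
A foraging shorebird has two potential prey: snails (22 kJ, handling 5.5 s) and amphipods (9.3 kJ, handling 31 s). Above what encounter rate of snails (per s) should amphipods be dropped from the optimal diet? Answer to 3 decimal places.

At the threshold, the rate on snails alone equals the profitability of amphipods: λ·22/(1 + λ·5.5) = 9.3/31 = 0.3.
Rearranging, λ(22 − 0.3×5.5) = 0.3, so λ = 0.3/20.35 = 0.01474 per s.

0.015 per s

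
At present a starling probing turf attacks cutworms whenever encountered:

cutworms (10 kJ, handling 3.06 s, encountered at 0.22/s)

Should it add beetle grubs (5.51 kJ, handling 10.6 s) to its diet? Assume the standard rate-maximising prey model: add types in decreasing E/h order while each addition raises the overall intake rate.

No

On cutworms alone, R = ΣλE/(1+Σλh) = 2.2/1.673 = 1.315 kJ/s.
beetle grubs: E/h = 5.51/10.6 = 0.5198 kJ/s.
0.5198 < 1.315, so adding beetle grubs would lower the average — exclude it.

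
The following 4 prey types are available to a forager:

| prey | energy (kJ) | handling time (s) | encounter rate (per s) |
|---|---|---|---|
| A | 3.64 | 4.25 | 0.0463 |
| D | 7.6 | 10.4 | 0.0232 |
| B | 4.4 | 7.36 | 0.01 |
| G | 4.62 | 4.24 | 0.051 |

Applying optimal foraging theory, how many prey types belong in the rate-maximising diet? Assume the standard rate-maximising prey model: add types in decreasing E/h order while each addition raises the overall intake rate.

Rank by E/h (kJ/s): G 1.09, A 0.856, D 0.731, B 0.598. Include each in turn until the next type's E/h falls below the running intake rate.
Rate on top 1: 0.1937. A: 0.856 > 0.1937 → include.
Rate on top 2: 0.286. D: 0.731 > 0.286 → include.
Rate on top 3: 0.3509. B: 0.598 > 0.3509 → include.
Optimal diet: G, A, D, B — 4 of 4 types.

4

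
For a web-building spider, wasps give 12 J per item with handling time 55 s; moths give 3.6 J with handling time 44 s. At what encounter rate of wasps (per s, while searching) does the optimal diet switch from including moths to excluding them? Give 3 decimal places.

Drop moths once their profitability E₂/h₂ falls below the rate achievable on wasps alone: E₂/h₂ = λE₁/(1 + λh₁).
Solve for λ: λE₁h₂ = E₂(1 + λh₁) → λ(E₁h₂ − E₂h₁) = E₂ → λ = E₂/(E₁h₂ − E₂h₁).
λ = 3.6/(12×44 − 3.6×55) = 3.6/330 = 0.01091 per s.

0.011 per s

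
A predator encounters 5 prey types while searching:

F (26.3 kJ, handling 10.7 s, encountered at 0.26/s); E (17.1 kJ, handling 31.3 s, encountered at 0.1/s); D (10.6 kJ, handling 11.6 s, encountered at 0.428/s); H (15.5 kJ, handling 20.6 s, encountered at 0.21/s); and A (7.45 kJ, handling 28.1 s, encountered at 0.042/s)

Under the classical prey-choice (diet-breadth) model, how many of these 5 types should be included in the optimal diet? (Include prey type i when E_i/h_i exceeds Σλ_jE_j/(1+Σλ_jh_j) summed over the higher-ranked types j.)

1

Profitabilities (E/h, kJ/s): F 2.46, D 0.914, H 0.752, E 0.546, A 0.265. Add prey in this order while the next type's profitability exceeds the intake rate on those already taken.
Rate on top 1: 1.808. D: 0.914 < 1.808 → exclude; stop.
Optimal diet: F — 1 of 5 types.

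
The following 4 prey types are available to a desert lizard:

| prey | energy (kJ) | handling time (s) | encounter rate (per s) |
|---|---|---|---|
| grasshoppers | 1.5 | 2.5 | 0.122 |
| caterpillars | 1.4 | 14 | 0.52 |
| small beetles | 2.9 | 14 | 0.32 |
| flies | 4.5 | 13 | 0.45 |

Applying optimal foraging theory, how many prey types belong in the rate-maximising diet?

2

Rank by E/h (kJ/s): grasshoppers 0.6, flies 0.346, small beetles 0.207, caterpillars 0.1. Include each in turn until the next type's E/h falls below the running intake rate.
Rate on top 1: 0.1402. flies: 0.346 > 0.1402 → include.
Rate on top 2: 0.3086. small beetles: 0.207 < 0.3086 → exclude; stop.
Optimal diet: grasshoppers, flies — 2 of 4 types.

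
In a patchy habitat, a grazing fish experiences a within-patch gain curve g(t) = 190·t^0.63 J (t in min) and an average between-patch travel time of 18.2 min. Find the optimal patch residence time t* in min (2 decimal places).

Optimal t* satisfies g'(t*) = g(t*)/(T + t*).
g'(t) = 0.63·190·t^-0.37. Setting 0.63·190·t^-0.37 = 190·t^0.63/(18.2+t) gives 0.63(18.2+t) = t, so 0.37·t = 0.63×18.2.
t* = 0.63×18.2/0.37 = 30.99 min.

30.99 min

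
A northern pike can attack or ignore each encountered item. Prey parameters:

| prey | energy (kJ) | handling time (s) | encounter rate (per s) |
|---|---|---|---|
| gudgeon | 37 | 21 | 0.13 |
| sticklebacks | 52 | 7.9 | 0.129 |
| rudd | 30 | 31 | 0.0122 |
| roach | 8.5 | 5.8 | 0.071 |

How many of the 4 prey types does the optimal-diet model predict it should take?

Rank by E/h (kJ/s): sticklebacks 6.58, gudgeon 1.76, roach 1.47, rudd 0.968. Include each in turn until the next type's E/h falls below the running intake rate.
Rate on top 1: 3.322. gudgeon: 1.76 < 3.322 → exclude; stop.
Optimal diet: sticklebacks — 1 of 4 types.

1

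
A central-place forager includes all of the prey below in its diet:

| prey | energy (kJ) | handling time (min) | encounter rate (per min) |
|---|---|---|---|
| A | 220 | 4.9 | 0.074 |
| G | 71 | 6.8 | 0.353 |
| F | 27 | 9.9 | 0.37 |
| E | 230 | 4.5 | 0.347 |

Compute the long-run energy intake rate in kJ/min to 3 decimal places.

14.592 kJ/min

R = (0.074×220 + 0.353×71 + 0.37×27 + 0.347×230) / (1 + 0.074×4.9 + 0.353×6.8 + 0.37×9.9 + 0.347×4.5) = 131.1/8.988 = 14.59 kJ/min.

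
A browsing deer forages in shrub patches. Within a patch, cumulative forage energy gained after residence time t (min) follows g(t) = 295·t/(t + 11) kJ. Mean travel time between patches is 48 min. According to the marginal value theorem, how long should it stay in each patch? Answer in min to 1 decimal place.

23.0 min

By the marginal value theorem, leave when the instantaneous gain rate g'(t) equals the habitat-wide average g(t)/(T + t).
g'(t) = 295·11/(t + 11)². Setting 295·11/(t+11)² = 295t/[(t+11)(48+t)] gives 11(48+t) = t(t+11), so t² = 11×48 = 528.
t* = √528 = 22.98 min.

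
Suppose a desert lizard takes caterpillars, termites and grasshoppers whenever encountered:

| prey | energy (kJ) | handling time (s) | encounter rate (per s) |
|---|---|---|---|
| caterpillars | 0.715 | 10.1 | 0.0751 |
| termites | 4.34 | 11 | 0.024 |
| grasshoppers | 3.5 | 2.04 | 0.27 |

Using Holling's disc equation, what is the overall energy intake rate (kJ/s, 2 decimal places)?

Energy encountered per unit search time: 0.0751×0.715 + 0.024×4.34 + 0.27×3.5 = 1.103 kJ/s.
Handling time per unit search time: 0.0751×10.1 + 0.024×11 + 0.27×2.04 = 1.573.
Rate = 1.103/(1 + 1.573) = 0.4286 kJ/s.

0.43 kJ/s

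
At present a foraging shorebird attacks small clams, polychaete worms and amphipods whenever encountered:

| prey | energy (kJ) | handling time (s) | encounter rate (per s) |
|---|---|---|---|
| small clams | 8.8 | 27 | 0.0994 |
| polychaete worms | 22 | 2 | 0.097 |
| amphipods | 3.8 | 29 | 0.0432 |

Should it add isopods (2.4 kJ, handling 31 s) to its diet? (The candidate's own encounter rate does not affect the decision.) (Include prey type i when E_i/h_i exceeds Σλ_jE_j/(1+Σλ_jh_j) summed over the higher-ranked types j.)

No

Current rate: (0.0994×8.8 + 0.097×22 + 0.0432×3.8)/(1 + 0.0994×27 + 0.097×2 + 0.0432×29) = 0.6184 kJ/s.
isopods: E/h = 2.4/31 = 0.07742 kJ/s.
0.07742 < 0.6184, so adding isopods would lower the average — exclude it.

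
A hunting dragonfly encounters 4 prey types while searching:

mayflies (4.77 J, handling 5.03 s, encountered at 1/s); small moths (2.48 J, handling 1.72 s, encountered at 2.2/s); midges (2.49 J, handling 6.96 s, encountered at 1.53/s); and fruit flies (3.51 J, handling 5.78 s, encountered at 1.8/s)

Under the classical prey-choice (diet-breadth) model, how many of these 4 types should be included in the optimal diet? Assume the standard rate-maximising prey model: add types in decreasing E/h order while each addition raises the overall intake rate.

1

Profitabilities (E/h, J/s): small moths 1.44, mayflies 0.948, fruit flies 0.607, midges 0.358. Add prey in this order while the next type's profitability exceeds the intake rate on those already taken.
Rate on top 1: 1.14. mayflies: 0.948 < 1.14 → exclude; stop.
Optimal diet: small moths — 1 of 4 types.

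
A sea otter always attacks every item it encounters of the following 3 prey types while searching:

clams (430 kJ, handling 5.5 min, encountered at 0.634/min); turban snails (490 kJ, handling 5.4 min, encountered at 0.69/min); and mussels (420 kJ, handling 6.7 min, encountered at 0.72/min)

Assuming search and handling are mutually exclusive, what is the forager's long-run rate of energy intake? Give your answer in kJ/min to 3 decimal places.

R = (0.634×430 + 0.69×490 + 0.72×420) / (1 + 0.634×5.5 + 0.69×5.4 + 0.72×6.7) = 913.1/13.04 = 70.04 kJ/min.

70.041 kJ/min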